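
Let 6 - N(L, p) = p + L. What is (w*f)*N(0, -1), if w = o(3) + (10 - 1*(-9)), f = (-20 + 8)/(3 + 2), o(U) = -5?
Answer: -1176/5 ≈ -235.20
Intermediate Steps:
N(L, p) = 6 - L - p (N(L, p) = 6 - (p + L) = 6 - (L + p) = 6 + (-L - p) = 6 - L - p)
f = -12/5 ≈ -2.4000
w = 14 (w = -5 + (10 - 1*(-9)) = -5 + (10 + 9) = -5 + 19 = 14)
(w*f)*N(0, -1) = (14*(-12/5))*(6 - 1*0 - 1*(-1)) = -168*(6 + 0 + 1)/5 = -168/5*7 = -1176/5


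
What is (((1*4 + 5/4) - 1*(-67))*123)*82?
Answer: 1457427/2 ≈ 7.2871e+5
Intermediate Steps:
(((1*4 + 5/4) - 1*(-67))*123)*82 = (((4 + 5*(¼)) + 67)*123)*82 = (((4 + 5/4) + 67)*123)*82 = ((21/4 + 67)*123)*82 = ((289/4)*123)*82 = (35547/4)*82 = 1457427/2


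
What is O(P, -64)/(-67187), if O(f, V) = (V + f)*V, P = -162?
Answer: -14464/67187 ≈ -0.21528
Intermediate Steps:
O(f, V) = V*(V + f)
O(P, -64)/(-67187) = -64*(-64 - 162)/(-67187) = -64*(-226)*(-1/67187) = 14464*(-1/67187) = -14464/67187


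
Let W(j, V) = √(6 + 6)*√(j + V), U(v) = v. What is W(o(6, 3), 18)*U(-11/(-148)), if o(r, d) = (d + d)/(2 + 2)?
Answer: 33*√26/148 ≈ 1.1369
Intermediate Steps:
o(r, d) = d/2 (o(r, d) = (2*d)/4 = (2*d)*(¼) = d/2)
W(j, V) = 2*√3*√(V + j) (W(j, V) = √12*√(V + j) = (2*√3)*√(V + j) = 2*√3*√(V + j))
W(o(6, 3), 18)*U(-11/(-148)) = (2*√(3*18 + 3*((½)*3)))*(-11/(-148)) = (2*√(54 + 3*(3/2)))*(-11*(-1/148)) = (2*√(54 + 9/2))*(11/148) = (2*√(117/2))*(11/148) = (2*(3*√26/2))*(11/148) = (3*√26)*(11/148) = 33*√26/148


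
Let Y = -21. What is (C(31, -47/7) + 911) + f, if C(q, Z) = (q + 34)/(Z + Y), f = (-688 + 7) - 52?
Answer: 34077/194 ≈ 175.65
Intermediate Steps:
f = -733 (f = -681 - 52 = -733)
C(q, Z) = (34 + q)/(-21 + Z) (C(q, Z) = (q + 34)/(Z - 21) = (34 + q)/(-21 + Z))
(C(31, -47/7) + 911) + f = ((34 + 31)/(-21 - 47/7) + 911) - 733 = (65/(-21 - 47*⅐) + 911) - 733 = (65/(-21 - 47/7) + 911) - 733 = (65/(-194/7) + 911) - 733 = (-7/194*65 + 911) - 733 = (-455/194 + 911) - 733 = 176279/194 - 733 = 34077/194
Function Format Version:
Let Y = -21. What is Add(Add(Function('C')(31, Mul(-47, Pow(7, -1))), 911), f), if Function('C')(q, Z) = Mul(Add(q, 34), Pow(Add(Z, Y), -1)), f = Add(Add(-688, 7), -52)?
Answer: Rational(34077, 194) ≈ 175.65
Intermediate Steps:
f = -733 (f = Add(-681, -52) = -733)
Function('C')(q, Z) = Mul(Pow(Add(-21, Z), -1), Add(34, q)) (Function('C')(q, Z) = Mul(Add(q, 34), Pow(Add(Z, -21), -1)) = Mul(Add(34, q), Pow(Add(-21, Z), -1)) = Mul(Pow(Add(-21, Z), -1), Add(34, q)))
Add(Add(Function('C')(31, Mul(-47, Pow(7, -1))), 911), f) = Add(Add(Mul(Pow(Add(-21, Mul(-47, Pow(7, -1))), -1), Add(34, 31)), 911), -733) = Add(Add(Mul(Pow(Add(-21, Mul(-47, Rational(1, 7))), -1), 65), 911), -733) = Add(Add(Mul(Pow(Add(-21, Rational(-47, 7)), -1), 65), 911), -733) = Add(Add(Mul(Pow(Rational(-194, 7), -1), 65), 911), -733) = Add(Add(Mul(Rational(-7, 194), 65), 911), -733) = Add(Add(Rational(-455, 194), 911), -733) = Add(Rational(176279, 194), -733) = Rational(34077, 194)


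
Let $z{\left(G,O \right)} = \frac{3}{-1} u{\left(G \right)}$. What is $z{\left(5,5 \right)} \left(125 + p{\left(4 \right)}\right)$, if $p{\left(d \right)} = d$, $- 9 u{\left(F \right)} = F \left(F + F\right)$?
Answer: $2150$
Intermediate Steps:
$u{\left(F \right)} = - \frac{2 F^{2}}{9}$ ($u{\left(F \right)} = - \frac{F \left(F + F\right)}{9} = - \frac{F 2 F}{9} = - \frac{2 F^{2}}{9}$)
$z{\left(G,O \right)} = \frac{2 G^{2}}{3}$ ($z{\left(G,O \right)} = \frac{3}{-1} \left(- \frac{2 G^{2}}{9}\right) = 3 \left(-1\right) \left(- \frac{2 G^{2}}{9}\right) = - 3 \left(- \frac{2 G^{2}}{9}\right) = \frac{2 G^{2}}{3}$)
$z{\left(5,5 \right)} \left(125 + p{\left(4 \right)}\right) = \frac{2 \cdot 5^{2}}{3} \left(125 + 4\right) = \frac{2}{3} \cdot 25 \cdot 129 = \frac{50}{3} \cdot 129 = 2150$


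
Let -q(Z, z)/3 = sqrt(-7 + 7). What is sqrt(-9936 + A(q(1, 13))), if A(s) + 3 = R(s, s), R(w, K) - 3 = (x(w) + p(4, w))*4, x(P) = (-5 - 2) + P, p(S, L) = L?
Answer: 2*I*sqrt(2491) ≈ 99.82*I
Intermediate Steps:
x(P) = -7 + P
R(w, K) = -25 + 8*w (R(w, K) = 3 + ((-7 + w) + w)*4 = 3 + (-7 + 2*w)*4 = 3 + (-28 + 8*w) = -25 + 8*w)
q(Z, z) = 0 (q(Z, z) = -3*sqrt(-7 + 7) = -3*sqrt(0) = -3*0 = 0)
A(s) = -28 + 8*s (A(s) = -3 + (-25 + 8*s) = -28 + 8*s)
sqrt(-9936 + A(q(1, 13))) = sqrt(-9936 + (-28 + 8*0)) = sqrt(-9936 + (-28 + 0)) = sqrt(-9936 - 28) = sqrt(-9964) = 2*I*sqrt(2491)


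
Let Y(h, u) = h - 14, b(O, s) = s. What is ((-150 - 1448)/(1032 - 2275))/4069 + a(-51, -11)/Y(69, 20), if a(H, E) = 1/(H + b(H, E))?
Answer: 35583/1567907770 ≈ 2.2695e-5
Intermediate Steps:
Y(h, u) = -14 + h
a(H, E) = 1/(E + H) (a(H, E) = 1/(H + E) = 1/(E + H))
((-150 - 1448)/(1032 - 2275))/4069 + a(-51, -11)/Y(69, 20) = ((-150 - 1448)/(1032 - 2275))/4069 + 1/((-11 - 51)*(-14 + 69)) = -1598/(-1243)*(1/4069) + 1/(-62*55) = -1598*(-1/1243)*(1/4069) - 1/62*1/55 = (1598/1243)*(1/4069) - 1/3410 = 1598/5057767 - 1/3410 = 35583/1567907770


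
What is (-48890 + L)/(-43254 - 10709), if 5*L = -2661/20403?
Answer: 1662505337/1835011815 ≈ 0.90599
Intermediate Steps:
L = -887/34005 (L = (-2661/20403)/5 = (-2661*1/20403)/5 = (⅕)*(-887/6801) = -887/34005 ≈ -0.026084)
(-48890 + L)/(-43254 - 10709) = (-48890 - 887/34005)/(-43254 - 10709) = -1662505337/34005/(-53963) = -1662505337/34005*(-1/53963) = 1662505337/1835011815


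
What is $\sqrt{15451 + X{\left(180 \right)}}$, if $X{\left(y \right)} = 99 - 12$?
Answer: $\sqrt{15538} \approx 124.65$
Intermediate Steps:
$X{\left(y \right)} = 87$
$\sqrt{15451 + X{\left(180 \right)}} = \sqrt{15451 + 87} = \sqrt{15538}$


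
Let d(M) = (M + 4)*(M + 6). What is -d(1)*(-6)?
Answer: 210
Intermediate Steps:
d(M) = (4 + M)*(6 + M)
-d(1)*(-6) = -(24 + 1² + 10*1)*(-6) = -(24 + 1 + 10)*(-6) = -1*35*(-6) = -35*(-6) = 210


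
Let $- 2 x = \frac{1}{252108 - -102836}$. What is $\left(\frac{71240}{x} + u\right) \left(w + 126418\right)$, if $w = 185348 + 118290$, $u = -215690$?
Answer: $-21749065895961360$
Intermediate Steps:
$x = - \frac{1}{709888}$ ($x = - \frac{1}{2 \left(252108 - -102836\right)} = - \frac{1}{2 \left(252108 + 102836\right)} = - \frac{1}{2 \cdot 354944} = \left(- \frac{1}{2}\right) \frac{1}{354944} = - \frac{1}{709888} \approx -1.4087 \cdot 10^{-6}$)
$w = 303638$
$\left(\frac{71240}{x} + u\right) \left(w + 126418\right) = \left(\frac{71240}{- \frac{1}{709888}} - 215690\right) \left(303638 + 126418\right) = \left(71240 \left(-709888\right) - 215690\right) 430056 = \left(-50572421120 - 215690\right) 430056 = \left(-50572636810\right) 430056 = -21749065895961360$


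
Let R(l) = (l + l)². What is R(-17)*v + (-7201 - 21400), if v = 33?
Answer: 9547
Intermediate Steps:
R(l) = 4*l² (R(l) = (2*l)² = 4*l²)
R(-17)*v + (-7201 - 21400) = (4*(-17)²)*33 + (-7201 - 21400) = (4*289)*33 - 28601 = 1156*33 - 28601 = 38148 - 28601 = 9547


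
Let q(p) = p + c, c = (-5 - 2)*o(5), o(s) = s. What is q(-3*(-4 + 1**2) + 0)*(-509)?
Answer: 13234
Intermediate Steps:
c = -35 (c = (-5 - 2)*5 = -7*5 = -35)
q(p) = -35 + p (q(p) = p - 35 = -35 + p)
q(-3*(-4 + 1**2) + 0)*(-509) = (-35 + (-3*(-4 + 1**2) + 0))*(-509) = (-35 + (-3*(-4 + 1) + 0))*(-509) = (-35 + (-3*(-3) + 0))*(-509) = (-35 + (9 + 0))*(-509) = (-35 + 9)*(-509) = -26*(-509) = 13234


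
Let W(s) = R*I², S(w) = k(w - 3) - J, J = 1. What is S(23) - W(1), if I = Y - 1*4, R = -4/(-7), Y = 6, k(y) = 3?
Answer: -2/7 ≈ -0.28571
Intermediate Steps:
R = 4/7 (R = -4*(-⅐) = 4/7 ≈ 0.57143)
I = 2 (I = 6 - 1*4 = 6 - 4 = 2)
S(w) = 2 (S(w) = 3 - 1*1 = 3 - 1 = 2)
W(s) = 16/7 (W(s) = (4/7)*2² = (4/7)*4 = 16/7)
S(23) - W(1) = 2 - 1*16/7 = 2 - 16/7 = -2/7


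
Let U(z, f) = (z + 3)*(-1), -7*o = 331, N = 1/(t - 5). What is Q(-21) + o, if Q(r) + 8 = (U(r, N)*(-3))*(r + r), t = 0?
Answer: 15489/7 ≈ 2212.7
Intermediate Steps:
N = -⅕ (N = 1/(0 - 5) = 1/(-5) = -⅕ ≈ -0.20000)
o = -331/7 (o = -⅐*331 = -331/7 ≈ -47.286)
U(z, f) = -3 - z (U(z, f) = (3 + z)*(-1) = -3 - z)
Q(r) = -8 + 2*r*(9 + 3*r) (Q(r) = -8 + ((-3 - r)*(-3))*(r + r) = -8 + (9 + 3*r)*(2*r) = -8 + 2*r*(9 + 3*r))
Q(-21) + o = (-8 + 6*(-21)*(3 - 21)) - 331/7 = (-8 + 6*(-21)*(-18)) - 331/7 = (-8 + 2268) - 331/7 = 2260 - 331/7 = 15489/7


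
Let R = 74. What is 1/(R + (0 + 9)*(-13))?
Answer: -1/43 ≈ -0.023256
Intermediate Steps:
1/(R + (0 + 9)*(-13)) = 1/(74 + (0 + 9)*(-13)) = 1/(74 + 9*(-13)) = 1/(74 - 117) = 1/(-43) = -1/43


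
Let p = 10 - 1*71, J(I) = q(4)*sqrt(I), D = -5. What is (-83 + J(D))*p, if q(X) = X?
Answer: 5063 - 244*I*sqrt(5) ≈ 5063.0 - 545.6*I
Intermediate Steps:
J(I) = 4*sqrt(I)
p = -61 (p = 10 - 71 = -61)
(-83 + J(D))*p = (-83 + 4*sqrt(-5))*(-61) = (-83 + 4*(I*sqrt(5)))*(-61) = (-83 + 4*I*sqrt(5))*(-61) = 5063 - 244*I*sqrt(5)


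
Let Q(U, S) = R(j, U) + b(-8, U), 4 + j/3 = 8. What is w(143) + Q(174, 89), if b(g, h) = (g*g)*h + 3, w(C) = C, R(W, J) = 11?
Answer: 11293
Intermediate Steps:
j = 12 (j = -12 + 3*8 = -12 + 24 = 12)
b(g, h) = 3 + h*g² (b(g, h) = g²*h + 3 = h*g² + 3 = 3 + h*g²)
Q(U, S) = 14 + 64*U (Q(U, S) = 11 + (3 + U*(-8)²) = 11 + (3 + U*64) = 11 + (3 + 64*U) = 14 + 64*U)
w(143) + Q(174, 89) = 143 + (14 + 64*174) = 143 + (14 + 11136) = 143 + 11150 = 11293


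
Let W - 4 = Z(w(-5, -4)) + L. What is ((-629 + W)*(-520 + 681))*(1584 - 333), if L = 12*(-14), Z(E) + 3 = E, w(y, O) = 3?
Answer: -159718923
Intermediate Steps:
Z(E) = -3 + E
L = -168
W = -164 (W = 4 + ((-3 + 3) - 168) = 4 + (0 - 168) = 4 - 168 = -164)
((-629 + W)*(-520 + 681))*(1584 - 333) = ((-629 - 164)*(-520 + 681))*(1584 - 333) = -793*161*1251 = -127673*1251 = -159718923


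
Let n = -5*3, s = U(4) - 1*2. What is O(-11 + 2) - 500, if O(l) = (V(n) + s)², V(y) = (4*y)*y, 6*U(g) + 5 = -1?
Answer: 804109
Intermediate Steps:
U(g) = -1 (U(g) = -⅚ + (⅙)*(-1) = -⅚ - ⅙ = -1)
s = -3 (s = -1 - 1*2 = -1 - 2 = -3)
n = -15
V(y) = 4*y²
O(l) = 804609 (O(l) = (4*(-15)² - 3)² = (4*225 - 3)² = (900 - 3)² = 897² = 804609)
O(-11 + 2) - 500 = 804609 - 500 = 804109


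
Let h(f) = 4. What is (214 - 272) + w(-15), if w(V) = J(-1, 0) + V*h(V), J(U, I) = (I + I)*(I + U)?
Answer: -118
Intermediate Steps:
J(U, I) = 2*I*(I + U) (J(U, I) = (2*I)*(I + U) = 2*I*(I + U))
w(V) = 4*V (w(V) = 2*0*(0 - 1) + V*4 = 2*0*(-1) + 4*V = 0 + 4*V = 4*V)
(214 - 272) + w(-15) = (214 - 272) + 4*(-15) = -58 - 60 = -118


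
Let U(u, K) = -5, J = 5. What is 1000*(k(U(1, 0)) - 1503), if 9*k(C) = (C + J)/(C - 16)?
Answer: -1503000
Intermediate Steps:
k(C) = (5 + C)/(9*(-16 + C)) (k(C) = ((C + 5)/(C - 16))/9 = ((5 + C)/(-16 + C))/9 = (5 + C)/(9*(-16 + C)))
1000*(k(U(1, 0)) - 1503) = 1000*((5 - 5)/(9*(-16 - 5)) - 1503) = 1000*((⅑)*0/(-21) - 1503) = 1000*((⅑)*(-1/21)*0 - 1503) = 1000*(0 - 1503) = 1000*(-1503) = -1503000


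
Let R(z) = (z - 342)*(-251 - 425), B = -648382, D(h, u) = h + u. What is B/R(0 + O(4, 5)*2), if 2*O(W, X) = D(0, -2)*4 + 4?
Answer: -324191/116948 ≈ -2.7721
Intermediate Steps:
O(W, X) = -2 (O(W, X) = ((0 - 2)*4 + 4)/2 = (-2*4 + 4)/2 = (-8 + 4)/2 = (½)*(-4) = -2)
R(z) = 231192 - 676*z (R(z) = (-342 + z)*(-676) = 231192 - 676*z)
B/R(0 + O(4, 5)*2) = -648382/(231192 - 676*(0 - 2*2)) = -648382/(231192 - 676*(0 - 4)) = -648382/(231192 - 676*(-4)) = -648382/(231192 + 2704) = -648382/233896 = -648382*1/233896 = -324191/116948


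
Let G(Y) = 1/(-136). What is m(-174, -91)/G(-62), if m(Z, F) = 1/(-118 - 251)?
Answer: 136/369 ≈ 0.36856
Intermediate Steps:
G(Y) = -1/136
m(Z, F) = -1/369 (m(Z, F) = 1/(-369) = -1/369)
m(-174, -91)/G(-62) = -1/(369*(-1/136)) = -1/369*(-136) = 136/369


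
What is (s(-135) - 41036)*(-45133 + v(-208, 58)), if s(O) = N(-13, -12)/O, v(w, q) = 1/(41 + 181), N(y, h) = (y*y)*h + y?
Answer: 11097263183195/5994 ≈ 1.8514e+9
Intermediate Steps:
N(y, h) = y + h*y² (N(y, h) = y²*h + y = h*y² + y = y + h*y²)
v(w, q) = 1/222
s(O) = -2041/O (s(O) = (-13*(1 - 12*(-13)))/O = (-13*(1 + 156))/O = (-13*157)/O = -2041/O)
(s(-135) - 41036)*(-45133 + v(-208, 58)) = (-2041/(-135) - 41036)*(-45133 + 1/222) = (-2041*(-1/135) - 41036)*(-10019525/222) = (2041/135 - 41036)*(-10019525/222) = -5537819/135*(-10019525/222) = 11097263183195/5994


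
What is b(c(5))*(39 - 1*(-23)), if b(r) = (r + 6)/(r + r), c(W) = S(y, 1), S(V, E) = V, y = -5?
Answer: -31/5 ≈ -6.2000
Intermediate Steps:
c(W) = -5
b(r) = (6 + r)/(2*r) (b(r) = (6 + r)/((2*r)) = (6 + r)*(1/(2*r)) = (6 + r)/(2*r))
b(c(5))*(39 - 1*(-23)) = ((½)*(6 - 5)/(-5))*(39 - 1*(-23)) = ((½)*(-⅕)*1)*(39 + 23) = -⅒*62 = -31/5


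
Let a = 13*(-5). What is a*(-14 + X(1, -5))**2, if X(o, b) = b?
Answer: -23465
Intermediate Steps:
a = -65
a*(-14 + X(1, -5))**2 = -65*(-14 - 5)**2 = -65*(-19)**2 = -65*361 = -23465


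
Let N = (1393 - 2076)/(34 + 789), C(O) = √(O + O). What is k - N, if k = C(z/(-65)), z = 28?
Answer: 683/823 + 2*I*√910/65 ≈ 0.82989 + 0.92819*I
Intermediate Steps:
C(O) = √2*√O (C(O) = √(2*O) = √2*√O)
k = 2*I*√910/65 (k = √2*√(28/(-65)) = √2*√(28*(-1/65)) = √2*√(-28/65) = √2*(2*I*√455/65) = 2*I*√910/65 ≈ 0.92819*I)
N = -683/823 ≈ -0.82989
k - N = 2*I*√910/65 - 1*(-683/823) = 2*I*√910/65 + 683/823 = 683/823 + 2*I*√910/65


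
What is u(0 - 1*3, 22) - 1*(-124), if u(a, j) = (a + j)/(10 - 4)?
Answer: 763/6 ≈ 127.17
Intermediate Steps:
u(a, j) = a/6 + j/6 (u(a, j) = (a + j)/6 = (a + j)*(⅙) = a/6 + j/6)
u(0 - 1*3, 22) - 1*(-124) = ((0 - 1*3)/6 + (⅙)*22) - 1*(-124) = ((0 - 3)/6 + 11/3) + 124 = ((⅙)*(-3) + 11/3) + 124 = (-½ + 11/3) + 124 = 19/6 + 124 = 763/6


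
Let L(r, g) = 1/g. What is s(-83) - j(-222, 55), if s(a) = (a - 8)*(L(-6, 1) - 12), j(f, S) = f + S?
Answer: 1168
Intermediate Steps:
j(f, S) = S + f
s(a) = 88 - 11*a (s(a) = (a - 8)*(1/1 - 12) = (-8 + a)*(1 - 12) = (-8 + a)*(-11) = 88 - 11*a)
s(-83) - j(-222, 55) = (88 - 11*(-83)) - (55 - 222) = (88 + 913) - 1*(-167) = 1001 + 167 = 1168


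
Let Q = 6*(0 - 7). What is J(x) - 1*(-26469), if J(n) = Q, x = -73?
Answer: 26427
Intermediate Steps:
Q = -42 (Q = 6*(-7) = -42)
J(n) = -42
J(x) - 1*(-26469) = -42 - 1*(-26469) = -42 + 26469 = 26427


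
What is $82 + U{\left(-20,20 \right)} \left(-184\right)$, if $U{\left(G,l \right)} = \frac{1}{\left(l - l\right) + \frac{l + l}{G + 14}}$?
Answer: $\frac{548}{5} \approx 109.6$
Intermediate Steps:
$U{\left(G,l \right)} = \frac{14 + G}{2 l}$ ($U{\left(G,l \right)} = \frac{1}{0 + \frac{2 l}{14 + G}} = \frac{1}{2 l \frac{1}{14 + G}} = \frac{14 + G}{2 l}$)
$82 + U{\left(-20,20 \right)} \left(-184\right) = 82 + \frac{14 - 20}{2 \cdot 20} \left(-184\right) = 82 + \frac{1}{2} \cdot \frac{1}{20} \left(-6\right) \left(-184\right) = 82 - - \frac{138}{5} = 82 + \frac{138}{5} = \frac{548}{5}$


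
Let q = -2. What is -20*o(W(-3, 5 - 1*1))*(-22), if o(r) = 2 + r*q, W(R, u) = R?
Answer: 3520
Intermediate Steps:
o(r) = 2 - 2*r (o(r) = 2 + r*(-2) = 2 - 2*r)
-20*o(W(-3, 5 - 1*1))*(-22) = -20*(2 - 2*(-3))*(-22) = -20*(2 + 6)*(-22) = -20*8*(-22) = -160*(-22) = 3520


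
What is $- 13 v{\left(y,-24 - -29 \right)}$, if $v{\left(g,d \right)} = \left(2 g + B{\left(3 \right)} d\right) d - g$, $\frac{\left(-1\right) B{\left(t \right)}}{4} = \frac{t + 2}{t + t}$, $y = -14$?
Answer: $\frac{8164}{3} \approx 2721.3$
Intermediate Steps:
$B{\left(t \right)} = - \frac{2 \left(2 + t\right)}{t}$ ($B{\left(t \right)} = - 4 \frac{t + 2}{t + t} = - 4 \frac{2 + t}{2 t} = - \frac{2 \left(2 + t\right)}{t}$)
$v{\left(g,d \right)} = - g + d \left(2 g - \frac{10 d}{3}\right)$ ($v{\left(g,d \right)} = \left(2 g + \left(-2 - \frac{4}{3}\right) d\right) d - g = \left(2 g - \frac{10 d}{3}\right) d - g = d \left(2 g - \frac{10 d}{3}\right) - g = - g + d \left(2 g - \frac{10 d}{3}\right)$)
$- 13 v{\left(y,-24 - -29 \right)} = - 13 \left(\left(-1\right) \left(-14\right) - \frac{10 \left(-24 - -29\right)^{2}}{3} + 2 \left(-24 - -29\right) \left(-14\right)\right) = - 13 \left(14 - \frac{10 \left(-24 + 29\right)^{2}}{3} + 2 \left(-24 + 29\right) \left(-14\right)\right) = - 13 \left(14 - \frac{10 \cdot 5^{2}}{3} + 2 \cdot 5 \left(-14\right)\right) = - 13 \left(14 - \frac{250}{3} - 140\right) = \left(-13\right) \left(- \frac{628}{3}\right) = \frac{8164}{3}$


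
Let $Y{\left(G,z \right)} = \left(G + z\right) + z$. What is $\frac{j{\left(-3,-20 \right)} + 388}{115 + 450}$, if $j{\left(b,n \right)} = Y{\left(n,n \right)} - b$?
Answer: $\frac{331}{565} \approx 0.58584$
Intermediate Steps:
$Y{\left(G,z \right)} = G + 2 z$
$j{\left(b,n \right)} = - b + 3 n$ ($j{\left(b,n \right)} = \left(n + 2 n\right) - b = 3 n - b = - b + 3 n$)
$\frac{j{\left(-3,-20 \right)} + 388}{115 + 450} = \frac{\left(\left(-1\right) \left(-3\right) + 3 \left(-20\right)\right) + 388}{115 + 450} = \frac{\left(3 - 60\right) + 388}{565} = \left(-57 + 388\right) \frac{1}{565} = 331 \cdot \frac{1}{565} = \frac{331}{565}$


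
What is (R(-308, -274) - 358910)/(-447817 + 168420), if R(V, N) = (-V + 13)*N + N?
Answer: 447138/279397 ≈ 1.6004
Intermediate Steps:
R(V, N) = N + N*(13 - V) (R(V, N) = (13 - V)*N + N = N*(13 - V) + N = N + N*(13 - V))
(R(-308, -274) - 358910)/(-447817 + 168420) = (-274*(14 - 1*(-308)) - 358910)/(-447817 + 168420) = (-274*(14 + 308) - 358910)/(-279397) = (-274*322 - 358910)*(-1/279397) = (-88228 - 358910)*(-1/279397) = -447138*(-1/279397) = 447138/279397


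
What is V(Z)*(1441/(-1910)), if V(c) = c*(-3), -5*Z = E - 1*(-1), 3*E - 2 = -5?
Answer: 0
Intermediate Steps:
E = -1 (E = ⅔ + (⅓)*(-5) = ⅔ - 5/3 = -1)
Z = 0 (Z = -(-1 - 1*(-1))/5 = -(-1 + 1)/5 = -⅕*0 = 0)
V(c) = -3*c
V(Z)*(1441/(-1910)) = (-3*0)*(1441/(-1910)) = 0*(1441*(-1/1910)) = 0*(-1441/1910) = 0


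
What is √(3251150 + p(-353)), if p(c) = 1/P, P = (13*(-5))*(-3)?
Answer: √123624978945/195 ≈ 1803.1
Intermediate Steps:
P = 195 (P = -65*(-3) = 195)
p(c) = 1/195
√(3251150 + p(-353)) = √(3251150 + 1/195) = √(633974251/195) = √123624978945/195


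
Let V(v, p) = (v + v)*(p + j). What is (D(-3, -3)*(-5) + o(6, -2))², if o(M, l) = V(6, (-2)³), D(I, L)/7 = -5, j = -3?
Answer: 1849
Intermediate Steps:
V(v, p) = 2*v*(-3 + p) (V(v, p) = (v + v)*(p - 3) = (2*v)*(-3 + p) = 2*v*(-3 + p))
D(I, L) = -35 (D(I, L) = 7*(-5) = -35)
o(M, l) = -132 (o(M, l) = 2*6*(-3 + (-2)³) = 2*6*(-3 - 8) = 2*6*(-11) = -132)
(D(-3, -3)*(-5) + o(6, -2))² = (-35*(-5) - 132)² = (175 - 132)² = 43² = 1849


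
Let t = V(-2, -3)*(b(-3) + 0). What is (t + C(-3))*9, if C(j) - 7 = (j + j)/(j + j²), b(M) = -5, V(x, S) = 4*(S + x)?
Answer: 954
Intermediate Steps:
V(x, S) = 4*S + 4*x
C(j) = 7 + 2*j/(j + j²) (C(j) = 7 + (j + j)/(j + j²) = 7 + (2*j)/(j + j²) = 7 + 2*j/(j + j²))
t = 100 (t = (4*(-3) + 4*(-2))*(-5 + 0) = (-12 - 8)*(-5) = -20*(-5) = 100)
(t + C(-3))*9 = (100 + (9 + 7*(-3))/(1 - 3))*9 = (100 + (9 - 21)/(-2))*9 = (100 - ½*(-12))*9 = (100 + 6)*9 = 106*9 = 954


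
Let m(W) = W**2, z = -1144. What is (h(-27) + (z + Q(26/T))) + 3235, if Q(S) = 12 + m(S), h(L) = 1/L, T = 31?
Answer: 54583832/25947 ≈ 2103.7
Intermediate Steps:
Q(S) = 12 + S**2
(h(-27) + (z + Q(26/T))) + 3235 = (1/(-27) + (-1144 + (12 + (26/31)**2))) + 3235 = (-1/27 + (-1144 + (12 + (26*(1/31))**2))) + 3235 = (-1/27 + (-1144 + (12 + (26/31)**2))) + 3235 = (-1/27 + (-1144 + (12 + 676/961))) + 3235 = (-1/27 + (-1144 + 12208/961)) + 3235 = (-1/27 - 1087176/961) + 3235 = -29354713/25947 + 3235 = 54583832/25947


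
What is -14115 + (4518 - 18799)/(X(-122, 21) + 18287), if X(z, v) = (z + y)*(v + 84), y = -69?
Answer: -24941039/1768 ≈ -14107.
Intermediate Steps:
X(z, v) = (-69 + z)*(84 + v) (X(z, v) = (z - 69)*(v + 84) = (-69 + z)*(84 + v))
-14115 + (4518 - 18799)/(X(-122, 21) + 18287) = -14115 + (4518 - 18799)/((-5796 - 69*21 + 84*(-122) + 21*(-122)) + 18287) = -14115 - 14281/((-5796 - 1449 - 10248 - 2562) + 18287) = -14115 - 14281/(-20055 + 18287) = -14115 - 14281/(-1768) = -14115 - 14281*(-1/1768) = -14115 + 14281/1768 = -24941039/1768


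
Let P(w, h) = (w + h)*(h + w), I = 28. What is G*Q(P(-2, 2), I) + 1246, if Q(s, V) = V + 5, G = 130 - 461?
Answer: -9677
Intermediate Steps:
G = -331
P(w, h) = (h + w)**2 (P(w, h) = (h + w)*(h + w) = (h + w)**2)
Q(s, V) = 5 + V
G*Q(P(-2, 2), I) + 1246 = -331*(5 + 28) + 1246 = -331*33 + 1246 = -10923 + 1246 = -9677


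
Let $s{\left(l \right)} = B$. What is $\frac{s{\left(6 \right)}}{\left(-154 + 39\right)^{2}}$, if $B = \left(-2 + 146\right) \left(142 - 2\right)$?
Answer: $\frac{4032}{2645} \approx 1.5244$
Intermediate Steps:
$B = 20160$ ($B = 144 \cdot 140 = 20160$)
$s{\left(l \right)} = 20160$
$\frac{s{\left(6 \right)}}{\left(-154 + 39\right)^{2}} = \frac{20160}{\left(-154 + 39\right)^{2}} = \frac{20160}{\left(-115\right)^{2}} = \frac{20160}{13225} = 20160 \cdot \frac{1}{13225} = \frac{4032}{2645}$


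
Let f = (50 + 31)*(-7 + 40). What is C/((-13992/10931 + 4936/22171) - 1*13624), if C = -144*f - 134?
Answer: 46658180270123/1651024511820 ≈ 28.260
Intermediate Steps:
f = 2673 (f = 81*33 = 2673)
C = -385046 (C = -144*2673 - 134 = -384912 - 134 = -385046)
C/((-13992/10931 + 4936/22171) - 1*13624) = -385046/((-13992/10931 + 4936/22171) - 1*13624) = -385046/((-13992*1/10931 + 4936*(1/22171)) - 13624) = -385046/((-13992/10931 + 4936/22171) - 13624) = -385046/(-256261216/242351201 - 13624) = -385046/(-3302049023640/242351201) = -385046*(-242351201/3302049023640) = 46658180270123/1651024511820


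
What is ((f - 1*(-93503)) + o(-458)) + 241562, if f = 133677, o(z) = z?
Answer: 468284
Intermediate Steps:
((f - 1*(-93503)) + o(-458)) + 241562 = ((133677 - 1*(-93503)) - 458) + 241562 = ((133677 + 93503) - 458) + 241562 = (227180 - 458) + 241562 = 226722 + 241562 = 468284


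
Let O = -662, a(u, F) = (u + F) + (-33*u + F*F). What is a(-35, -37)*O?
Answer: -1623224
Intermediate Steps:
a(u, F) = F + F**2 - 32*u (a(u, F) = (F + u) + (-33*u + F**2) = (F + u) + (F**2 - 33*u) = F + F**2 - 32*u)
a(-35, -37)*O = (-37 + (-37)**2 - 32*(-35))*(-662) = (-37 + 1369 + 1120)*(-662) = 2452*(-662) = -1623224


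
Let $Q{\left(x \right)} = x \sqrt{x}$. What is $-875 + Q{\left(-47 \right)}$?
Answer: $-875 - 47 i \sqrt{47} \approx -875.0 - 322.22 i$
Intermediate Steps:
$Q{\left(x \right)} = x^{\frac{3}{2}}$
$-875 + Q{\left(-47 \right)} = -875 + \left(-47\right)^{\frac{3}{2}} = -875 - 47 i \sqrt{47}$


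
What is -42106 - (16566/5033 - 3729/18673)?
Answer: -3957463355015/93981209 ≈ -42109.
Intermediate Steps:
-42106 - (16566/5033 - 3729/18673) = -42106 - 1*290568861/93981209 = -42106 - 290568861/93981209 = -3957463355015/93981209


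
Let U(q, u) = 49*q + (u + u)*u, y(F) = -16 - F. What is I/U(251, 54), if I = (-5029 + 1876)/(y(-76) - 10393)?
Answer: 3153/187347623 ≈ 1.6830e-5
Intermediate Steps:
U(q, u) = 2*u² + 49*q (U(q, u) = 49*q + (2*u)*u = 49*q + 2*u² = 2*u² + 49*q)
I = 3153/10333 (I = (-5029 + 1876)/((-16 - 1*(-76)) - 10393) = -3153/((-16 + 76) - 10393) = -3153/(60 - 10393) = -3153/(-10333) = -3153*(-1/10333) = 3153/10333 ≈ 0.30514)
I/U(251, 54) = 3153/(10333*(2*54² + 49*251)) = 3153/(10333*(2*2916 + 12299)) = 3153/(10333*(5832 + 12299)) = (3153/10333)/18131 = (3153/10333)*(1/18131) = 3153/187347623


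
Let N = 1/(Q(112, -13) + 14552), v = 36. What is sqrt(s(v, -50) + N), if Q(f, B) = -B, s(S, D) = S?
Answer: sqrt(7637026665)/14565 ≈ 6.0000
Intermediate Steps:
N = 1/14565 (N = 1/(-1*(-13) + 14552) = 1/(13 + 14552) = 1/14565 ≈ 6.8658e-5)
sqrt(s(v, -50) + N) = sqrt(36 + 1/14565) = sqrt(524341/14565) = sqrt(7637026665)/14565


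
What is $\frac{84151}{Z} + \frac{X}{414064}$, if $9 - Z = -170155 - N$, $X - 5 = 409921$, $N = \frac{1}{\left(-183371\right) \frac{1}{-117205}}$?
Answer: $\frac{9590194152066859}{6460073334464568} \approx 1.4845$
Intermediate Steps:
$N = \frac{117205}{183371}$ ($N = \frac{1}{\left(-183371\right) \left(- \frac{1}{117205}\right)} = \frac{1}{\frac{183371}{117205}} = \frac{117205}{183371} \approx 0.63917$)
$X = 409926$ ($X = 5 + 409921 = 409926$)
$Z = \frac{31203260049}{183371}$ ($Z = 9 - \left(-170155 - \frac{117205}{183371}\right) = 9 - - \frac{31201609710}{183371} = 9 + \frac{31201609710}{183371} = \frac{31203260049}{183371} \approx 1.7016 \cdot 10^{5}$)
$\frac{84151}{Z} + \frac{X}{414064} = \frac{84151}{\frac{31203260049}{183371}} + \frac{409926}{414064} = 84151 \cdot \frac{183371}{31203260049} + 409926 \cdot \frac{1}{414064} = \frac{15430853021}{31203260049} + \frac{204963}{207032} = \frac{9590194152066859}{6460073334464568}$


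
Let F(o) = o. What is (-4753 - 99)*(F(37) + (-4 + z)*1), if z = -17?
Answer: -77632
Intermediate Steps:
(-4753 - 99)*(F(37) + (-4 + z)*1) = (-4753 - 99)*(37 + (-4 - 17)*1) = -4852*(37 - 21*1) = -4852*(37 - 21) = -4852*16 = -77632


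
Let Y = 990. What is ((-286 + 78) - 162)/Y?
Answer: -37/99 ≈ -0.37374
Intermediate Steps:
((-286 + 78) - 162)/Y = ((-286 + 78) - 162)/990 = (-208 - 162)*(1/990) = -370*1/990 = -37/99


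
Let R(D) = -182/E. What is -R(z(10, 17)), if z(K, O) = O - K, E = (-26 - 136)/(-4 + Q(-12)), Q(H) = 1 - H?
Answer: -91/9 ≈ -10.111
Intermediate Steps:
E = -18 (E = (-26 - 136)/(-4 + (1 - 1*(-12))) = -162/(-4 + (1 + 12)) = -162/(-4 + 13) = -162/9 = -162*⅑ = -18)
R(D) = 91/9 (R(D) = -182/(-18) = -182*(-1/18) = 91/9)
-R(z(10, 17)) = -1*91/9 = -91/9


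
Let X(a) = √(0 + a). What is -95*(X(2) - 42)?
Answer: 3990 - 95*√2 ≈ 3855.6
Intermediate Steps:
X(a) = √a
-95*(X(2) - 42) = -95*(√2 - 42) = -95*(-42 + √2) = 3990 - 95*√2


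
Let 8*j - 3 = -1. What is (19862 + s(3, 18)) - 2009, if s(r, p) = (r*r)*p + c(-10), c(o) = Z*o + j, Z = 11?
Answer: 71621/4 ≈ 17905.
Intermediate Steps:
j = ¼ (j = 3/8 + (⅛)*(-1) = 3/8 - ⅛ = ¼ ≈ 0.25000)
c(o) = ¼ + 11*o (c(o) = 11*o + ¼ = ¼ + 11*o)
s(r, p) = -439/4 + p*r² (s(r, p) = (r*r)*p + (¼ + 11*(-10)) = r²*p + (¼ - 110) = p*r² - 439/4 = -439/4 + p*r²)
(19862 + s(3, 18)) - 2009 = (19862 + (-439/4 + 18*3²)) - 2009 = (19862 + (-439/4 + 18*9)) - 2009 = (19862 + (-439/4 + 162)) - 2009 = (19862 + 209/4) - 2009 = 79657/4 - 2009 = 71621/4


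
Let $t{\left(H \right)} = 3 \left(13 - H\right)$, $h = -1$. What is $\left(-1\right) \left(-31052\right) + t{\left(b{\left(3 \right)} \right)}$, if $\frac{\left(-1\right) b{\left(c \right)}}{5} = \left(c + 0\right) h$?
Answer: $31046$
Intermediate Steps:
$b{\left(c \right)} = 5 c$ ($b{\left(c \right)} = - 5 \left(c + 0\right) \left(-1\right) = - 5 c \left(-1\right) = - 5 \left(- c\right) = 5 c$)
$t{\left(H \right)} = 39 - 3 H$
$\left(-1\right) \left(-31052\right) + t{\left(b{\left(3 \right)} \right)} = \left(-1\right) \left(-31052\right) + \left(39 - 3 \cdot 5 \cdot 3\right) = 31052 + \left(39 - 45\right) = 31052 - 6 = 31046$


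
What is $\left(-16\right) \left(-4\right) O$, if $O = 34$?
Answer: $2176$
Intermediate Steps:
$\left(-16\right) \left(-4\right) O = \left(-16\right) \left(-4\right) 34 = 64 \cdot 34 = 2176$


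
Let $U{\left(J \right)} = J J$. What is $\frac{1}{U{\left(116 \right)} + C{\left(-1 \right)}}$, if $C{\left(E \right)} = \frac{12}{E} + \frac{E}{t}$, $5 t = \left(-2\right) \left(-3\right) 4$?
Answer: $\frac{24}{322651} \approx 7.4384 \cdot 10^{-5}$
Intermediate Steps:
$t = \frac{24}{5}$ ($t = \frac{\left(-2\right) \left(-3\right) 4}{5} = \frac{6 \cdot 4}{5} = \frac{1}{5} \cdot 24 = \frac{24}{5} \approx 4.8$)
$C{\left(E \right)} = \frac{12}{E} + \frac{5 E}{24}$ ($C{\left(E \right)} = \frac{12}{E} + \frac{E}{\frac{24}{5}} = \frac{12}{E} + E \frac{5}{24} = \frac{12}{E} + \frac{5 E}{24}$)
$U{\left(J \right)} = J^{2}$
$\frac{1}{U{\left(116 \right)} + C{\left(-1 \right)}} = \frac{1}{116^{2} + \left(\frac{12}{-1} + \frac{5}{24} \left(-1\right)\right)} = \frac{1}{13456 + \left(12 \left(-1\right) - \frac{5}{24}\right)} = \frac{1}{13456 - \frac{293}{24}} = \frac{1}{\frac{322651}{24}} = \frac{24}{322651}$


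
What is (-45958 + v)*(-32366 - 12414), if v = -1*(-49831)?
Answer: -173432940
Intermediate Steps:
v = 49831
(-45958 + v)*(-32366 - 12414) = (-45958 + 49831)*(-32366 - 12414) = 3873*(-44780) = -173432940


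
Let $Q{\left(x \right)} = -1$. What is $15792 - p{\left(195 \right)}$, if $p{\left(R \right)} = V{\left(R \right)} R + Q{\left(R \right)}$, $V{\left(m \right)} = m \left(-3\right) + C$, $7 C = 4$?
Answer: $\frac{908296}{7} \approx 1.2976 \cdot 10^{5}$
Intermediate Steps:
$C = \frac{4}{7}$ ($C = \frac{1}{7} \cdot 4 = \frac{4}{7} \approx 0.57143$)
$V{\left(m \right)} = \frac{4}{7} - 3 m$ ($V{\left(m \right)} = m \left(-3\right) + \frac{4}{7} = - 3 m + \frac{4}{7} = \frac{4}{7} - 3 m$)
$p{\left(R \right)} = -1 + R \left(\frac{4}{7} - 3 R\right)$ ($p{\left(R \right)} = \left(\frac{4}{7} - 3 R\right) R - 1 = R \left(\frac{4}{7} - 3 R\right) - 1 = -1 + R \left(\frac{4}{7} - 3 R\right)$)
$15792 - p{\left(195 \right)} = 15792 - \left(-1 - \frac{195 \left(-4 + 21 \cdot 195\right)}{7}\right) = 15792 - \left(-1 - \frac{195 \left(-4 + 4095\right)}{7}\right) = 15792 - \left(-1 - \frac{195}{7} \cdot 4091\right) = 15792 - \left(-1 - \frac{797745}{7}\right) = 15792 - - \frac{797752}{7} = 15792 + \frac{797752}{7} = \frac{908296}{7}$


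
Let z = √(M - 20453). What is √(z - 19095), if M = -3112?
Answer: √(-19095 + I*√23565) ≈ 0.5555 + 138.19*I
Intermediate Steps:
z = I*√23565 (z = √(-3112 - 20453) = √(-23565) = I*√23565 ≈ 153.51*I)
√(z - 19095) = √(I*√23565 - 19095) = √(-19095 + I*√23565)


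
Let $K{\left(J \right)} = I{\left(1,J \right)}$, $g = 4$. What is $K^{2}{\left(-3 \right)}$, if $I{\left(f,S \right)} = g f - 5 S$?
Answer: $361$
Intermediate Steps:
$I{\left(f,S \right)} = - 5 S + 4 f$ ($I{\left(f,S \right)} = 4 f - 5 S = - 5 S + 4 f$)
$K{\left(J \right)} = 4 - 5 J$ ($K{\left(J \right)} = - 5 J + 4 \cdot 1 = - 5 J + 4 = 4 - 5 J$)
$K^{2}{\left(-3 \right)} = \left(4 - -15\right)^{2} = \left(4 + 15\right)^{2} = 19^{2} = 361$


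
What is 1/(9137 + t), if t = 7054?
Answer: 1/16191 ≈ 6.1763e-5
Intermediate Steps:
1/(9137 + t) = 1/(9137 + 7054) = 1/16191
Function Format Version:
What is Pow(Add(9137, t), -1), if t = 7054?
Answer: Rational(1, 16191) ≈ 6.1763e-5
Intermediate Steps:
Pow(Add(9137, t), -1) = Pow(Add(9137, 7054), -1) = Pow(16191, -1) = Rational(1, 16191)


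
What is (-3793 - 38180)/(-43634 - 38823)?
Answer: 41973/82457 ≈ 0.50903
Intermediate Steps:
(-3793 - 38180)/(-43634 - 38823) = -41973/(-82457) = -41973*(-1/82457) = 41973/82457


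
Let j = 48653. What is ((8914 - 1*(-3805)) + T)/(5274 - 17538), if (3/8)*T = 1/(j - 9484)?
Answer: -1494571541/1441105848 ≈ -1.0371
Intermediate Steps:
T = 8/117507 (T = 8/(3*(48653 - 9484)) = (8/3)/39169 = (8/3)*(1/39169) = 8/117507 ≈ 6.8081e-5)
((8914 - 1*(-3805)) + T)/(5274 - 17538) = ((8914 - 1*(-3805)) + 8/117507)/(5274 - 17538) = ((8914 + 3805) + 8/117507)/(-12264) = (12719 + 8/117507)*(-1/12264) = (1494571541/117507)*(-1/12264) = -1494571541/1441105848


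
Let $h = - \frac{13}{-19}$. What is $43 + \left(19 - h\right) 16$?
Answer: $\frac{6385}{19} \approx 336.05$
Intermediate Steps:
$h = \frac{13}{19}$ ($h = \left(-13\right) \left(- \frac{1}{19}\right) = \frac{13}{19} \approx 0.68421$)
$43 + \left(19 - h\right) 16 = 43 + \left(19 - \frac{13}{19}\right) 16 = 43 + \frac{348}{19} \cdot 16 = 43 + \frac{5568}{19} = \frac{6385}{19}$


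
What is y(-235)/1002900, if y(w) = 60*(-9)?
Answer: -9/16715 ≈ -0.00053844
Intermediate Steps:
y(w) = -540
y(-235)/1002900 = -540/1002900 = -540*1/1002900 = -9/16715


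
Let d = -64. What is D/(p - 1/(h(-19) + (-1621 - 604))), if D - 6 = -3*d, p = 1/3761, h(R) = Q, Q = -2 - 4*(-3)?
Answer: 91636765/332 ≈ 2.7601e+5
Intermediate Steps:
Q = 10 (Q = -2 + 12 = 10)
h(R) = 10
p = 1/3761 ≈ 0.00026589
D = 198 (D = 6 - 3*(-64) = 6 + 192 = 198)
D/(p - 1/(h(-19) + (-1621 - 604))) = 198/(1/3761 - 1/(10 + (-1621 - 604))) = 198/(1/3761 - 1/(10 - 2225)) = 198/(1/3761 - 1/(-2215)) = 198/(1/3761 - 1*(-1/2215)) = 198/(1/3761 + 1/2215) = 198/(5976/8330615) = 198*(8330615/5976) = 91636765/332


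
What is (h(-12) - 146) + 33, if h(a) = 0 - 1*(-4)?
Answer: -109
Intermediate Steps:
h(a) = 4 (h(a) = 0 + 4 = 4)
(h(-12) - 146) + 33 = (4 - 146) + 33 = -142 + 33 = -109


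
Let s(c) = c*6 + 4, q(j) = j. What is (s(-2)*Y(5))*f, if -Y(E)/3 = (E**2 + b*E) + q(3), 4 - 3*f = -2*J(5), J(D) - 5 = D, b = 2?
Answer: 7296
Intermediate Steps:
J(D) = 5 + D
f = 8 (f = 4/3 - (-2)*(5 + 5)/3 = 4/3 - (-2)*10/3 = 4/3 - 1/3*(-20) = 4/3 + 20/3 = 8)
s(c) = 4 + 6*c (s(c) = 6*c + 4 = 4 + 6*c)
Y(E) = -9 - 6*E - 3*E**2 (Y(E) = -3*((E**2 + 2*E) + 3) = -3*(3 + E**2 + 2*E) = -9 - 6*E - 3*E**2)
(s(-2)*Y(5))*f = ((4 + 6*(-2))*(-9 - 6*5 - 3*5**2))*8 = ((4 - 12)*(-9 - 30 - 3*25))*8 = -8*(-9 - 30 - 75)*8 = -8*(-114)*8 = 912*8 = 7296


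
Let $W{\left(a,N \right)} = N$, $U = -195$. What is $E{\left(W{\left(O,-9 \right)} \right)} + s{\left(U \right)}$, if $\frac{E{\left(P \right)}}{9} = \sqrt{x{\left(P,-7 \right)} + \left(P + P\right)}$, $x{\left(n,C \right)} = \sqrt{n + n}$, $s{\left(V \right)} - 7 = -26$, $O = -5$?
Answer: $-19 + 9 \sqrt{-18 + 3 i \sqrt{2}} \approx -14.531 + 38.444 i$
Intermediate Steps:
$s{\left(V \right)} = -19$ ($s{\left(V \right)} = 7 - 26 = -19$)
$x{\left(n,C \right)} = \sqrt{2} \sqrt{n}$ ($x{\left(n,C \right)} = \sqrt{2 n} = \sqrt{2} \sqrt{n}$)
$E{\left(P \right)} = 9 \sqrt{2 P + \sqrt{2} \sqrt{P}}$ ($E{\left(P \right)} = 9 \sqrt{\sqrt{2} \sqrt{P} + \left(P + P\right)} = 9 \sqrt{\sqrt{2} \sqrt{P} + 2 P} = 9 \sqrt{2 P + \sqrt{2} \sqrt{P}}$)
$E{\left(W{\left(O,-9 \right)} \right)} + s{\left(U \right)} = 9 \sqrt{2 \left(-9\right) + \sqrt{2} \sqrt{-9}} - 19 = 9 \sqrt{-18 + \sqrt{2} \cdot 3 i} - 19 = 9 \sqrt{-18 + 3 i \sqrt{2}} - 19 = -19 + 9 \sqrt{-18 + 3 i \sqrt{2}}$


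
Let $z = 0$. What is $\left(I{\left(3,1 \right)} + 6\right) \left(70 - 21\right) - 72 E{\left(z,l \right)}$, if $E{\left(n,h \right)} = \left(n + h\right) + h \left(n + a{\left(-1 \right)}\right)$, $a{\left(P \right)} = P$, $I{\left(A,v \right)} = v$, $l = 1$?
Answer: $343$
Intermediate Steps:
$E{\left(n,h \right)} = h + n + h \left(-1 + n\right)$ ($E{\left(n,h \right)} = \left(n + h\right) + h \left(n - 1\right) = \left(h + n\right) + h \left(-1 + n\right) = h + n + h \left(-1 + n\right)$)
$\left(I{\left(3,1 \right)} + 6\right) \left(70 - 21\right) - 72 E{\left(z,l \right)} = \left(1 + 6\right) \left(70 - 21\right) - 72 \cdot 0 \left(1 + 1\right) = 7 \cdot 49 - 72 \cdot 0 \cdot 2 = 343 - 0 = 343 + 0 = 343$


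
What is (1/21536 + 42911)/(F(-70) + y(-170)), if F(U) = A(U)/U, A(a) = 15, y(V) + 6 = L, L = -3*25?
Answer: -6468919079/12243216 ≈ -528.37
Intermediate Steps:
L = -75
y(V) = -81 (y(V) = -6 - 75 = -81)
F(U) = 15/U
(1/21536 + 42911)/(F(-70) + y(-170)) = (1/21536 + 42911)/(15/(-70) - 81) = (1/21536 + 42911)/(15*(-1/70) - 81) = 924131297/(21536*(-3/14 - 81)) = 924131297/(21536*(-1137/14)) = (924131297/21536)*(-14/1137) = -6468919079/12243216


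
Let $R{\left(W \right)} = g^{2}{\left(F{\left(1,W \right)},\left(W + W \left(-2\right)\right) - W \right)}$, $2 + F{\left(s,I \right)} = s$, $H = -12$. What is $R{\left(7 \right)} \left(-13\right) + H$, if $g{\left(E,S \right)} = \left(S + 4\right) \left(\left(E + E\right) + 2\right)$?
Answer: $-12$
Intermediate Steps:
$F{\left(s,I \right)} = -2 + s$
$g{\left(E,S \right)} = \left(2 + 2 E\right) \left(4 + S\right)$ ($g{\left(E,S \right)} = \left(4 + S\right) \left(2 E + 2\right) = \left(4 + S\right) \left(2 + 2 E\right) = \left(2 + 2 E\right) \left(4 + S\right)$)
$R{\left(W \right)} = 0$ ($R{\left(W \right)} = \left(8 + 2 \left(\left(W + W \left(-2\right)\right) - W\right) + 8 \left(-2 + 1\right) + 2 \left(-2 + 1\right) \left(\left(W + W \left(-2\right)\right) - W\right)\right)^{2} = \left(8 + 2 \left(\left(W - 2 W\right) - W\right) + 8 \left(-1\right) + 2 \left(-1\right) \left(\left(W - 2 W\right) - W\right)\right)^{2} = \left(8 + 2 \left(- W - W\right) - 8 + 2 \left(-1\right) \left(- W - W\right)\right)^{2} = \left(8 + 2 \left(- 2 W\right) - 8 + 2 \left(-1\right) \left(- 2 W\right)\right)^{2} = \left(8 - 4 W - 8 + 4 W\right)^{2} = 0^{2} = 0$)
$R{\left(7 \right)} \left(-13\right) + H = 0 \left(-13\right) - 12 = 0 - 12 = -12$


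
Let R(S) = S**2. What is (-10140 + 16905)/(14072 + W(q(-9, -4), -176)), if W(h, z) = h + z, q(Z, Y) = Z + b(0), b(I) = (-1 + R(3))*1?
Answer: 1353/2779 ≈ 0.48687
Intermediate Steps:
b(I) = 8 (b(I) = (-1 + 3**2)*1 = (-1 + 9)*1 = 8*1 = 8)
q(Z, Y) = 8 + Z (q(Z, Y) = Z + 8 = 8 + Z)
(-10140 + 16905)/(14072 + W(q(-9, -4), -176)) = (-10140 + 16905)/(14072 + ((8 - 9) - 176)) = 6765/(14072 + (-1 - 176)) = 6765/(14072 - 177) = 6765/13895 = 6765*(1/13895) = 1353/2779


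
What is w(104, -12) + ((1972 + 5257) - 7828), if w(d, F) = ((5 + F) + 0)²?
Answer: -550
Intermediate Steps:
w(d, F) = (5 + F)²
w(104, -12) + ((1972 + 5257) - 7828) = (5 - 12)² + ((1972 + 5257) - 7828) = (-7)² + (7229 - 7828) = 49 - 599 = -550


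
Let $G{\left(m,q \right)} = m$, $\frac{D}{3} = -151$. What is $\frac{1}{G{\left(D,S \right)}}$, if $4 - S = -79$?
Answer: $- \frac{1}{453} \approx -0.0022075$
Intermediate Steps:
$D = -453$ ($D = 3 \left(-151\right) = -453$)
$S = 83$ ($S = 4 - -79 = 4 + 79 = 83$)
$\frac{1}{G{\left(D,S \right)}} = \frac{1}{-453} = - \frac{1}{453}$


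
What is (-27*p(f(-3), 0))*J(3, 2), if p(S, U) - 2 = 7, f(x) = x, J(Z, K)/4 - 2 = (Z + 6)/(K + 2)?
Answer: -4131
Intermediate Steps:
J(Z, K) = 8 + 4*(6 + Z)/(2 + K) (J(Z, K) = 8 + 4*((Z + 6)/(K + 2)) = 8 + 4*((6 + Z)/(2 + K)) = 8 + 4*(6 + Z)/(2 + K))
p(S, U) = 9 (p(S, U) = 2 + 7 = 9)
(-27*p(f(-3), 0))*J(3, 2) = (-27*9)*(4*(10 + 3 + 2*2)/(2 + 2)) = -972*(10 + 3 + 4)/4 = -972*17/4 = -243*17 = -4131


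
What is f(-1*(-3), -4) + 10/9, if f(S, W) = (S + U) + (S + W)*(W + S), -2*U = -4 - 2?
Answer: 73/9 ≈ 8.1111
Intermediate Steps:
U = 3 (U = -(-4 - 2)/2 = -1/2*(-6) = 3)
f(S, W) = 3 + S + (S + W)**2 (f(S, W) = (S + 3) + (S + W)*(W + S) = (3 + S) + (S + W)*(S + W) = (3 + S) + (S + W)**2 = 3 + S + (S + W)**2)
f(-1*(-3), -4) + 10/9 = (3 - 1*(-3) + (-1*(-3) - 4)**2) + 10/9 = (3 + 3 + (3 - 4)**2) + 10*(1/9) = (3 + 3 + (-1)**2) + 10/9 = (3 + 3 + 1) + 10/9 = 7 + 10/9 = 73/9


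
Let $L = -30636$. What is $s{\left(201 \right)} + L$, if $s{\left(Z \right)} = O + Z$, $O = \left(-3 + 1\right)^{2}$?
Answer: $-30431$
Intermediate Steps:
$O = 4$ ($O = \left(-2\right)^{2} = 4$)
$s{\left(Z \right)} = 4 + Z$
$s{\left(201 \right)} + L = \left(4 + 201\right) - 30636 = 205 - 30636 = -30431$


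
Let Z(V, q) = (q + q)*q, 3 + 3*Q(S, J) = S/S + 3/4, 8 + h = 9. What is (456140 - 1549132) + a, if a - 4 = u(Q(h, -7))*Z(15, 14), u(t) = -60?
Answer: -1116508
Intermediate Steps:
h = 1 (h = -8 + 9 = 1)
Q(S, J) = -5/12 (Q(S, J) = -1 + (S/S + 3/4)/3 = -1 + (1 + 3*(¼))/3 = -1 + (1 + ¾)/3 = -1 + (⅓)*(7/4) = -1 + 7/12 = -5/12)
Z(V, q) = 2*q² (Z(V, q) = (2*q)*q = 2*q²)
a = -23516 (a = 4 - 120*14² = 4 - 120*196 = 4 - 60*392 = 4 - 23520 = -23516)
(456140 - 1549132) + a = (456140 - 1549132) - 23516 = -1092992 - 23516 = -1116508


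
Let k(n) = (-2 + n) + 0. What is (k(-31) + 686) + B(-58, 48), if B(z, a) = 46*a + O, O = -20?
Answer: 2841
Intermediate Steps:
B(z, a) = -20 + 46*a (B(z, a) = 46*a - 20 = -20 + 46*a)
k(n) = -2 + n
(k(-31) + 686) + B(-58, 48) = ((-2 - 31) + 686) + (-20 + 46*48) = (-33 + 686) + (-20 + 2208) = 653 + 2188 = 2841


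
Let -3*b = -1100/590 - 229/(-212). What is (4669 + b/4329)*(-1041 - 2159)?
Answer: -606751110186400/40610349 ≈ -1.4941e+7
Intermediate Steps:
b = 9809/37524 (b = -(-1100/590 - 229/(-212))/3 = -(-1100*1/590 - 229*(-1/212))/3 = -(-110/59 + 229/212)/3 = -⅓*(-9809/12508) = 9809/37524 ≈ 0.26141)
(4669 + b/4329)*(-1041 - 2159) = (4669 + (9809/37524)/4329)*(-1041 - 2159) = (4669 + (9809/37524)*(1/4329))*(-3200) = (4669 + 9809/162441396)*(-3200) = (758438887733/162441396)*(-3200) = -606751110186400/40610349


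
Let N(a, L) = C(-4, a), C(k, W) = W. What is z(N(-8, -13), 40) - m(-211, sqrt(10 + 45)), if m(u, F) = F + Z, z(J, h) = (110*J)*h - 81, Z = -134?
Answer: -35147 - sqrt(55) ≈ -35154.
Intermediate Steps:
N(a, L) = a
z(J, h) = -81 + 110*J*h (z(J, h) = 110*J*h - 81 = -81 + 110*J*h)
m(u, F) = -134 + F (m(u, F) = F - 134 = -134 + F)
z(N(-8, -13), 40) - m(-211, sqrt(10 + 45)) = (-81 + 110*(-8)*40) - (-134 + sqrt(10 + 45)) = (-81 - 35200) - (-134 + sqrt(55)) = -35281 + (134 - sqrt(55)) = -35147 - sqrt(55)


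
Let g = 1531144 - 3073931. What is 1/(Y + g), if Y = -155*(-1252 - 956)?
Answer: -1/1200547 ≈ -8.3295e-7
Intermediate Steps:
g = -1542787
Y = 342240 (Y = -155*(-2208) = 342240)
1/(Y + g) = 1/(342240 - 1542787) = 1/(-1200547) = -1/1200547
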